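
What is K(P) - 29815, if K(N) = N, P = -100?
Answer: -29915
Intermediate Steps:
K(P) - 29815 = -100 - 29815 = -29915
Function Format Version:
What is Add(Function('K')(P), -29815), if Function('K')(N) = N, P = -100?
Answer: -29915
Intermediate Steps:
Add(Function('K')(P), -29815) = Add(-100, -29815) = -29915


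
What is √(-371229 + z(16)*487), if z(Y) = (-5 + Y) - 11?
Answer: I*√371229 ≈ 609.29*I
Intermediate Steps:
z(Y) = -16 + Y
√(-371229 + z(16)*487) = √(-371229 + (-16 + 16)*487) = √(-371229 + 0*487) = √(-371229 + 0) = √(-371229) = I*√371229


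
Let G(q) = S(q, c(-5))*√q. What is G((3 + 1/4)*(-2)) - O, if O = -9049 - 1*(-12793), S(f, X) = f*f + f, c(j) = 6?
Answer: -3744 + 143*I*√26/8 ≈ -3744.0 + 91.145*I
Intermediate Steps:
S(f, X) = f + f² (S(f, X) = f² + f = f + f²)
O = 3744 (O = -9049 + 12793 = 3744)
G(q) = q^(3/2)*(1 + q) (G(q) = (q*(1 + q))*√q = q^(3/2)*(1 + q))
G((3 + 1/4)*(-2)) - O = ((3 + 1/4)*(-2))^(3/2)*(1 + (3 + 1/4)*(-2)) - 1*3744 = ((3 + ¼)*(-2))^(3/2)*(1 + (3 + ¼)*(-2)) - 3744 = ((13/4)*(-2))^(3/2)*(1 + (13/4)*(-2)) - 3744 = (-13/2)^(3/2)*(1 - 13/2) - 3744 = -13*I*√26/4*(-11/2) - 3744 = 143*I*√26/8 - 3744 = -3744 + 143*I*√26/8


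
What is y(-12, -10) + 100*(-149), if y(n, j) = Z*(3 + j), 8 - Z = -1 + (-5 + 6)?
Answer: -14956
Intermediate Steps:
Z = 8 (Z = 8 - (-1 + (-5 + 6)) = 8 - (-1 + 1) = 8 - 1*0 = 8 + 0 = 8)
y(n, j) = 24 + 8*j (y(n, j) = 8*(3 + j) = 24 + 8*j)
y(-12, -10) + 100*(-149) = (24 + 8*(-10)) + 100*(-149) = (24 - 80) - 14900 = -56 - 14900 = -14956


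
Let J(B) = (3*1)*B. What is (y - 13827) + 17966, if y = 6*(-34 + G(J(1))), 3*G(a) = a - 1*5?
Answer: 3931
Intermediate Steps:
J(B) = 3*B
G(a) = -5/3 + a/3 (G(a) = (a - 1*5)/3 = (a - 5)/3 = (-5 + a)/3 = -5/3 + a/3)
y = -208 (y = 6*(-34 + (-5/3 + (3*1)/3)) = 6*(-34 + (-5/3 + (⅓)*3)) = 6*(-34 + (-5/3 + 1)) = 6*(-34 - ⅔) = 6*(-104/3) = -208)
(y - 13827) + 17966 = (-208 - 13827) + 17966 = -14035 + 17966 = 3931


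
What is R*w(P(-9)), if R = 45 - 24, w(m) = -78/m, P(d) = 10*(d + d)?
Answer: 91/10 ≈ 9.1000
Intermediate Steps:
P(d) = 20*d (P(d) = 10*(2*d) = 20*d)
R = 21
R*w(P(-9)) = 21*(-78/(20*(-9))) = 21*(-78/(-180)) = 21*(-78*(-1/180)) = 21*(13/30) = 91/10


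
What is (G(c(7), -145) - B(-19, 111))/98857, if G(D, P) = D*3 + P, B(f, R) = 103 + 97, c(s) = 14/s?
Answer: -339/98857 ≈ -0.0034292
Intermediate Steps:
B(f, R) = 200
G(D, P) = P + 3*D (G(D, P) = 3*D + P = P + 3*D)
(G(c(7), -145) - B(-19, 111))/98857 = ((-145 + 3*(14/7)) - 1*200)/98857 = ((-145 + 3*(14*(⅐))) - 200)*(1/98857) = ((-145 + 3*2) - 200)*(1/98857) = ((-145 + 6) - 200)*(1/98857) = (-139 - 200)*(1/98857) = -339*1/98857 = -339/98857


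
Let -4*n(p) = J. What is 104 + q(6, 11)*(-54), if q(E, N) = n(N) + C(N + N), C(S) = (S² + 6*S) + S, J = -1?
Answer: -68723/2 ≈ -34362.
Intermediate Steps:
n(p) = ¼ (n(p) = -¼*(-1) = ¼)
C(S) = S² + 7*S
q(E, N) = ¼ + 2*N*(7 + 2*N) (q(E, N) = ¼ + (N + N)*(7 + (N + N)) = ¼ + (2*N)*(7 + 2*N) = ¼ + 2*N*(7 + 2*N))
104 + q(6, 11)*(-54) = 104 + (¼ + 2*11*(7 + 2*11))*(-54) = 104 + (¼ + 2*11*(7 + 22))*(-54) = 104 + (¼ + 2*11*29)*(-54) = 104 + (¼ + 638)*(-54) = 104 + (2553/4)*(-54) = 104 - 68931/2 = -68723/2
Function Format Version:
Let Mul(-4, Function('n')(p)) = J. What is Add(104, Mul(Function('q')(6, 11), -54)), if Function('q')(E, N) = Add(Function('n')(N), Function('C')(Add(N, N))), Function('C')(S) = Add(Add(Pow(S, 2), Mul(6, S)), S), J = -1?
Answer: Rational(-68723, 2) ≈ -34362.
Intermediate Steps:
Function('n')(p) = Rational(1, 4) (Function('n')(p) = Mul(Rational(-1, 4), -1) = Rational(1, 4))
Function('C')(S) = Add(Pow(S, 2), Mul(7, S))
Function('q')(E, N) = Add(Rational(1, 4), Mul(2, N, Add(7, Mul(2, N)))) (Function('q')(E, N) = Add(Rational(1, 4), Mul(Add(N, N), Add(7, Add(N, N)))) = Add(Rational(1, 4), Mul(Mul(2, N), Add(7, Mul(2, N)))) = Add(Rational(1, 4), Mul(2, N, Add(7, Mul(2, N)))))
Add(104, Mul(Function('q')(6, 11), -54)) = Add(104, Mul(Add(Rational(1, 4), Mul(2, 11, Add(7, Mul(2, 11)))), -54)) = Add(104, Mul(Add(Rational(1, 4), Mul(2, 11, Add(7, 22))), -54)) = Add(104, Mul(Add(Rational(1, 4), Mul(2, 11, 29)), -54)) = Add(104, Mul(Add(Rational(1, 4), 638), -54)) = Add(104, Mul(Rational(2553, 4), -54)) = Add(104, Rational(-68931, 2)) = Rational(-68723, 2)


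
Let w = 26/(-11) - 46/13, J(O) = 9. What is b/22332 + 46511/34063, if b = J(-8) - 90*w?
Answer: 50387675599/36259790996 ≈ 1.3896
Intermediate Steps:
w = -844/143 (w = 26*(-1/11) - 46*1/13 = -26/11 - 46/13 = -844/143 ≈ -5.9021)
b = 77247/143 (b = 9 - 90*(-844/143) = 9 + 75960/143 = 77247/143 ≈ 540.19)
b/22332 + 46511/34063 = (77247/143)/22332 + 46511/34063 = (77247/143)*(1/22332) + 46511*(1/34063) = 25749/1064492 + 46511/34063 = 50387675599/36259790996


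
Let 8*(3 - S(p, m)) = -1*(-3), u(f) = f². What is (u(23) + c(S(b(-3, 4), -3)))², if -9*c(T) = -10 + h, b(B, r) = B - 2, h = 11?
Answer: 22657600/81 ≈ 2.7972e+5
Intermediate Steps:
b(B, r) = -2 + B
S(p, m) = 21/8 (S(p, m) = 3 - (-1)*(-3)/8 = 3 - ⅛*3 = 3 - 3/8 = 21/8)
c(T) = -⅑ (c(T) = -(-10 + 11)/9 = -⅑*1 = -⅑)
(u(23) + c(S(b(-3, 4), -3)))² = (23² - ⅑)² = (529 - ⅑)² = (4760/9)² = 22657600/81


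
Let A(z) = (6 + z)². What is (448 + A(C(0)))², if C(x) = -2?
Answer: 215296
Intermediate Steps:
(448 + A(C(0)))² = (448 + (6 - 2)²)² = (448 + 4²)² = (448 + 16)² = 464² = 215296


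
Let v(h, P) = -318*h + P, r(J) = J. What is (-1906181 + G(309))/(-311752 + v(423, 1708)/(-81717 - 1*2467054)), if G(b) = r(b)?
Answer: 2428815641656/397292161993 ≈ 6.1134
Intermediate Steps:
G(b) = b
v(h, P) = P - 318*h
(-1906181 + G(309))/(-311752 + v(423, 1708)/(-81717 - 1*2467054)) = (-1906181 + 309)/(-311752 + (1708 - 318*423)/(-81717 - 1*2467054)) = -1905872/(-311752 + (1708 - 134514)/(-81717 - 2467054)) = -1905872/(-311752 - 132806/(-2548771)) = -1905872/(-311752 - 132806*(-1/2548771)) = -1905872/(-311752 + 132806/2548771) = -1905872/(-794584323986/2548771) = -1905872*(-2548771/794584323986) = 2428815641656/397292161993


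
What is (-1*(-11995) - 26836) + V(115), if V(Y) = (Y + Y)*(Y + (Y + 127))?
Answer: 67269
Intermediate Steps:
V(Y) = 2*Y*(127 + 2*Y) (V(Y) = (2*Y)*(Y + (127 + Y)) = (2*Y)*(127 + 2*Y) = 2*Y*(127 + 2*Y))
(-1*(-11995) - 26836) + V(115) = (-1*(-11995) - 26836) + 2*115*(127 + 2*115) = (11995 - 26836) + 2*115*(127 + 230) = -14841 + 2*115*357 = -14841 + 82110 = 67269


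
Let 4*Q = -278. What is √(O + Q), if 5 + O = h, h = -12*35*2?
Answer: I*√3658/2 ≈ 30.241*I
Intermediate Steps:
h = -840 (h = -420*2 = -840)
O = -845 (O = -5 - 840 = -845)
Q = -139/2 (Q = (¼)*(-278) = -139/2 ≈ -69.500)
√(O + Q) = √(-845 - 139/2) = √(-1829/2) = I*√3658/2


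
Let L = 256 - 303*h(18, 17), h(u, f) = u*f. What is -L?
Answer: 92462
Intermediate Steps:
h(u, f) = f*u
L = -92462 (L = 256 - 5151*18 = 256 - 303*306 = 256 - 92718 = -92462)
-L = -1*(-92462) = 92462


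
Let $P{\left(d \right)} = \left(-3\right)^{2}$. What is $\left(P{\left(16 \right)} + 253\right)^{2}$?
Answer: $68644$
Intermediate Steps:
$P{\left(d \right)} = 9$
$\left(P{\left(16 \right)} + 253\right)^{2} = \left(9 + 253\right)^{2} = 262^{2} = 68644$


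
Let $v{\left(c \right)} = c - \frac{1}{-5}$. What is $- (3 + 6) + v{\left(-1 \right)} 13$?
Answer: $- \frac{97}{5} \approx -19.4$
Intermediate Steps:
$v{\left(c \right)} = \frac{1}{5} + c$ ($v{\left(c \right)} = c - - \frac{1}{5} = c + \frac{1}{5} = \frac{1}{5} + c$)
$- (3 + 6) + v{\left(-1 \right)} 13 = - (3 + 6) + \left(\frac{1}{5} - 1\right) 13 = \left(-1\right) 9 - \frac{52}{5} = -9 - \frac{52}{5} = - \frac{97}{5}$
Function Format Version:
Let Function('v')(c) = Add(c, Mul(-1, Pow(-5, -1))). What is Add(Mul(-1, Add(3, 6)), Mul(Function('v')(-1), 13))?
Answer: Rational(-97, 5) ≈ -19.400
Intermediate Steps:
Function('v')(c) = Add(Rational(1, 5), c) (Function('v')(c) = Add(c, Mul(-1, Rational(-1, 5))) = Add(c, Rational(1, 5)) = Add(Rational(1, 5), c))
Add(Mul(-1, Add(3, 6)), Mul(Function('v')(-1), 13)) = Add(Mul(-1, Add(3, 6)), Mul(Add(Rational(1, 5), -1), 13)) = Add(Mul(-1, 9), Mul(Rational(-4, 5), 13)) = Add(-9, Rational(-52, 5)) = Rational(-97, 5)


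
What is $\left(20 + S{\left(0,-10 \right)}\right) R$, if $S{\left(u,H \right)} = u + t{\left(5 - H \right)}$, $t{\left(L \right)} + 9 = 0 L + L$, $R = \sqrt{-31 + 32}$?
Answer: $26$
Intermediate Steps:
$R = 1$ ($R = \sqrt{1} = 1$)
$t{\left(L \right)} = -9 + L$ ($t{\left(L \right)} = -9 + \left(0 L + L\right) = -9 + \left(0 + L\right) = -9 + L$)
$S{\left(u,H \right)} = -4 + u - H$ ($S{\left(u,H \right)} = u - \left(4 + H\right) = -4 + u - H$)
$\left(20 + S{\left(0,-10 \right)}\right) R = \left(20 - -6\right) 1 = \left(20 + \left(-4 + 0 + 10\right)\right) 1 = \left(20 + 6\right) 1 = 26 \cdot 1 = 26$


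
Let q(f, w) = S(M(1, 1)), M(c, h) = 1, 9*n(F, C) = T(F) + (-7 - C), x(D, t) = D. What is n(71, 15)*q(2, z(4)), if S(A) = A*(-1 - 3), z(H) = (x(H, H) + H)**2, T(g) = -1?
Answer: 92/9 ≈ 10.222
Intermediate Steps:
n(F, C) = -8/9 - C/9 (n(F, C) = (-1 + (-7 - C))/9 = (-8 - C)/9 = -8/9 - C/9)
z(H) = 4*H**2 (z(H) = (H + H)**2 = (2*H)**2 = 4*H**2)
S(A) = -4*A (S(A) = A*(-4) = -4*A)
q(f, w) = -4 (q(f, w) = -4*1 = -4)
n(71, 15)*q(2, z(4)) = (-8/9 - 1/9*15)*(-4) = (-8/9 - 5/3)*(-4) = -23/9*(-4) = 92/9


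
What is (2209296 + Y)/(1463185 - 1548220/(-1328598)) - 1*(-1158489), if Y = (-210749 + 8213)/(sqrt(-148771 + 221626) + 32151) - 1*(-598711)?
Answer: 7184543267518912373703522/6201639692695939525 + 2491564116*sqrt(8095)/6201639692695939525 ≈ 1.1585e+6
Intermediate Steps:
Y = 598711 - 202536/(32151 + 3*sqrt(8095)) (Y = -202536/(sqrt(72855) + 32151) + 598711 = -202536/(3*sqrt(8095) + 32151) + 598711 = -202536/(32151 + 3*sqrt(8095)) + 598711 = 598711 - 202536/(32151 + 3*sqrt(8095)) ≈ 5.9871e+5)
(2209296 + Y)/(1463185 - 1548220/(-1328598)) - 1*(-1158489) = (2209296 + (11459806064605/19140999 + 11252*sqrt(8095)/19140999))/(1463185 - 1548220/(-1328598)) - 1*(-1158489) = (53747938591309/19140999 + 11252*sqrt(8095)/19140999)/(1463185 - 1548220*(-1/1328598)) + 1158489 = (53747938591309/19140999 + 11252*sqrt(8095)/19140999)/(1463185 + 774110/664299) + 1158489 = (53747938591309/19140999 + 11252*sqrt(8095)/19140999)/(971993106425/664299) + 1158489 = (53747938591309/19140999 + 11252*sqrt(8095)/19140999)*(664299/971993106425) + 1158489 = (11901567286089325797/6201639692695939525 + 2491564116*sqrt(8095)/6201639692695939525) + 1158489 = 7184543267518912373703522/6201639692695939525 + 2491564116*sqrt(8095)/6201639692695939525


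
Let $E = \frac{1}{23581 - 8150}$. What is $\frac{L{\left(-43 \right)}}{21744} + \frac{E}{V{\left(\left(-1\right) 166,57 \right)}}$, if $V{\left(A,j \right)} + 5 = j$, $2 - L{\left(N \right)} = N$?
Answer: $\frac{1003619}{484656848} \approx 0.0020708$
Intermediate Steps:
$L{\left(N \right)} = 2 - N$
$E = \frac{1}{15431} \approx 6.4805 \cdot 10^{-5}$
$V{\left(A,j \right)} = -5 + j$
$\frac{L{\left(-43 \right)}}{21744} + \frac{E}{V{\left(\left(-1\right) 166,57 \right)}} = \frac{2 - -43}{21744} + \frac{1}{15431 \left(-5 + 57\right)} = \left(2 + 43\right) \frac{1}{21744} + \frac{1}{15431 \cdot 52} = 45 \cdot \frac{1}{21744} + \frac{1}{15431} \cdot \frac{1}{52} = \frac{5}{2416} + \frac{1}{802412} = \frac{1003619}{484656848}$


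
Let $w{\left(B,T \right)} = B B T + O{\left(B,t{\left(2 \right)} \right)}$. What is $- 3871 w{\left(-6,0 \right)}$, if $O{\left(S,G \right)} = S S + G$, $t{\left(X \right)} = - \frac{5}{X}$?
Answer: $- \frac{259357}{2} \approx -1.2968 \cdot 10^{5}$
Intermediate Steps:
$O{\left(S,G \right)} = G + S^{2}$ ($O{\left(S,G \right)} = S^{2} + G = G + S^{2}$)
$w{\left(B,T \right)} = - \frac{5}{2} + B^{2} + T B^{2}$ ($w{\left(B,T \right)} = B B T + \left(- \frac{5}{2} + B^{2}\right) = B^{2} T + \left(\left(-5\right) \frac{1}{2} + B^{2}\right) = T B^{2} + \left(- \frac{5}{2} + B^{2}\right) = - \frac{5}{2} + B^{2} + T B^{2}$)
$- 3871 w{\left(-6,0 \right)} = - 3871 \left(- \frac{5}{2} + \left(-6\right)^{2} + 0 \left(-6\right)^{2}\right) = - 3871 \left(- \frac{5}{2} + 36 + 0 \cdot 36\right) = - 3871 \left(- \frac{5}{2} + 36 + 0\right) = \left(-3871\right) \frac{67}{2} = - \frac{259357}{2}$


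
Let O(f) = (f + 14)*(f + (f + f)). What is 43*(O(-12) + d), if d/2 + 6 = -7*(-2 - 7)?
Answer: 1806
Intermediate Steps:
O(f) = 3*f*(14 + f) (O(f) = (14 + f)*(f + 2*f) = (14 + f)*(3*f) = 3*f*(14 + f))
d = 114 (d = -12 + 2*(-7*(-2 - 7)) = -12 + 2*(-7*(-9)) = -12 + 2*63 = -12 + 126 = 114)
43*(O(-12) + d) = 43*(3*(-12)*(14 - 12) + 114) = 43*(3*(-12)*2 + 114) = 43*(-72 + 114) = 43*42 = 1806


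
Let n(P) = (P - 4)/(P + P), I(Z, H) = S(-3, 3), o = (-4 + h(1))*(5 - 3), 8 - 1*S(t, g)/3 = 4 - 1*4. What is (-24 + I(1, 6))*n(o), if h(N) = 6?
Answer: 0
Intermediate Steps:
S(t, g) = 24 (S(t, g) = 24 - 3*(4 - 1*4) = 24 - 3*(4 - 4) = 24 - 3*0 = 24 + 0 = 24)
o = 4 (o = (-4 + 6)*(5 - 3) = 2*2 = 4)
I(Z, H) = 24
n(P) = (-4 + P)/(2*P) (n(P) = (-4 + P)/((2*P)) = (-4 + P)*(1/(2*P)) = (-4 + P)/(2*P))
(-24 + I(1, 6))*n(o) = (-24 + 24)*((1/2)*(-4 + 4)/4) = 0*((1/2)*(1/4)*0) = 0*0 = 0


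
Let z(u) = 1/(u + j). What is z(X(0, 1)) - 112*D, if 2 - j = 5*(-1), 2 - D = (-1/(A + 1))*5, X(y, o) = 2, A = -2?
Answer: 3025/9 ≈ 336.11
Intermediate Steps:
D = -3 (D = 2 - -1/(-2 + 1)*5 = 2 - -1/(-1)*5 = 2 - (-1*(-1))*5 = 2 - 5 = -3)
j = 7 (j = 2 - 5*(-1) = 2 - 1*(-5) = 2 + 5 = 7)
z(u) = 1/(7 + u) (z(u) = 1/(u + 7) = 1/(7 + u))
z(X(0, 1)) - 112*D = 1/(7 + 2) - 112*(-3) = 1/9 + 336 = ⅑ + 336 = 3025/9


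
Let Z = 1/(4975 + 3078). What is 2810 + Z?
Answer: 22628931/8053 ≈ 2810.0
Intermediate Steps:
Z = 1/8053 ≈ 0.00012418
2810 + Z = 2810 + 1/8053 = 22628931/8053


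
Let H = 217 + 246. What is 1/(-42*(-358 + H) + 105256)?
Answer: 1/100846 ≈ 9.9161e-6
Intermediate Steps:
H = 463
1/(-42*(-358 + H) + 105256) = 1/(-42*(-358 + 463) + 105256) = 1/(-42*105 + 105256) = 1/(-4410 + 105256) = 1/100846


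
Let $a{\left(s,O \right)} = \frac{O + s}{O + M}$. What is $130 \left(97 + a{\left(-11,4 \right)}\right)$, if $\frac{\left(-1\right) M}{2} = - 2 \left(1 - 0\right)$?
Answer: $\frac{49985}{4} \approx 12496.0$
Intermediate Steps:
$M = 4$ ($M = - 2 \left(- 2 \left(1 - 0\right)\right) = - 2 \left(- 2 \left(1 + \left(-5 + 5\right)\right)\right) = - 2 \left(- 2 \left(1 + 0\right)\right) = - 2 \left(\left(-2\right) 1\right) = \left(-2\right) \left(-2\right) = 4$)
$a{\left(s,O \right)} = \frac{O + s}{4 + O}$ ($a{\left(s,O \right)} = \frac{O + s}{O + 4} = \frac{O + s}{4 + O}$)
$130 \left(97 + a{\left(-11,4 \right)}\right) = 130 \left(97 + \frac{4 - 11}{4 + 4}\right) = 130 \left(97 + \frac{1}{8} \left(-7\right)\right) = 130 \left(97 - \frac{7}{8}\right) = 130 \cdot \frac{769}{8} = \frac{49985}{4}$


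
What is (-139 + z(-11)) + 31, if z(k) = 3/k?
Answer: -1191/11 ≈ -108.27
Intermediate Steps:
(-139 + z(-11)) + 31 = (-139 + 3/(-11)) + 31 = (-139 + 3*(-1/11)) + 31 = (-139 - 3/11) + 31 = -1532/11 + 31 = -1191/11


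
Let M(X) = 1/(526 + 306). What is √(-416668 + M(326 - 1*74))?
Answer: 5*I*√180267243/104 ≈ 645.5*I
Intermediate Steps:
M(X) = 1/832
√(-416668 + M(326 - 1*74)) = √(-416668 + 1/832) = √(-346667775/832) = 5*I*√180267243/104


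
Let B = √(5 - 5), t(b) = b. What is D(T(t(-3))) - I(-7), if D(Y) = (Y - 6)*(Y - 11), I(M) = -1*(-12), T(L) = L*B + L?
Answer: 114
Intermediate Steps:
B = 0 (B = √0 = 0)
T(L) = L (T(L) = L*0 + L = 0 + L = L)
I(M) = 12
D(Y) = (-11 + Y)*(-6 + Y) (D(Y) = (-6 + Y)*(-11 + Y) = (-11 + Y)*(-6 + Y))
D(T(t(-3))) - I(-7) = (66 + (-3)² - 17*(-3)) - 1*12 = (66 + 9 + 51) - 12 = 126 - 12 = 114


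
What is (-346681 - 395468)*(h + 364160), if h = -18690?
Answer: -256390215030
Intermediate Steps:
(-346681 - 395468)*(h + 364160) = (-346681 - 395468)*(-18690 + 364160) = -742149*345470 = -256390215030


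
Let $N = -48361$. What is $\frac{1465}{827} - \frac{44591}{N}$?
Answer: $\frac{107725622}{39994547} \approx 2.6935$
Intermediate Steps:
$\frac{1465}{827} - \frac{44591}{N} = \frac{1465}{827} - \frac{44591}{-48361} = 1465 \cdot \frac{1}{827} - - \frac{44591}{48361} = \frac{1465}{827} + \frac{44591}{48361} = \frac{107725622}{39994547}$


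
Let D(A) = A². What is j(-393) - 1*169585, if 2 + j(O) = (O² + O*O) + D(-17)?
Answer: 139600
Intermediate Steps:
j(O) = 287 + 2*O² (j(O) = -2 + ((O² + O*O) + (-17)²) = -2 + ((O² + O²) + 289) = -2 + (2*O² + 289) = -2 + (289 + 2*O²) = 287 + 2*O²)
j(-393) - 1*169585 = (287 + 2*(-393)²) - 1*169585 = (287 + 2*154449) - 169585 = (287 + 308898) - 169585 = 309185 - 169585 = 139600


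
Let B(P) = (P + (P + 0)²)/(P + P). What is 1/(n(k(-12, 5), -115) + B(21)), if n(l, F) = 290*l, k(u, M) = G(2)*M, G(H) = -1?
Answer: -1/1439 ≈ -0.00069493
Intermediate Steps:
k(u, M) = -M
B(P) = (P + P²)/(2*P) (B(P) = (P + P²)/((2*P)) = (P + P²)*(1/(2*P)) = (P + P²)/(2*P))
1/(n(k(-12, 5), -115) + B(21)) = 1/(290*(-1*5) + (½ + (½)*21)) = 1/(290*(-5) + (½ + 21/2)) = 1/(-1450 + 11) = 1/(-1439) = -1/1439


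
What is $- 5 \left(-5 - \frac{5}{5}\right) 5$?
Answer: $150$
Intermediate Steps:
$- 5 \left(-5 - \frac{5}{5}\right) 5 = - 5 \left(-5 - 5 \cdot \frac{1}{5}\right) 5 = - 5 \left(-5 - 1\right) 5 = \left(-5\right) \left(-6\right) 5 = 30 \cdot 5 = 150$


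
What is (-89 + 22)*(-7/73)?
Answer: 469/73 ≈ 6.4247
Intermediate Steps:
(-89 + 22)*(-7/73) = -(-469)/73 = -67*(-7/73) = 469/73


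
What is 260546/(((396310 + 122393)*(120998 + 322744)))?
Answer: 10021/8852704101 ≈ 1.1320e-6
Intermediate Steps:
260546/(((396310 + 122393)*(120998 + 322744))) = 260546/((518703*443742)) = 260546/230170306626 = 260546*(1/230170306626) = 10021/8852704101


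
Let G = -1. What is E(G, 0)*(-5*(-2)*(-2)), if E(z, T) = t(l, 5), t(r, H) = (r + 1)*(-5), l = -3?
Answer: -200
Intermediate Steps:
t(r, H) = -5 - 5*r (t(r, H) = (1 + r)*(-5) = -5 - 5*r)
E(z, T) = 10 (E(z, T) = -5 - 5*(-3) = -5 + 15 = 10)
E(G, 0)*(-5*(-2)*(-2)) = 10*(-5*(-2)*(-2)) = 10*(10*(-2)) = 10*(-20) = -200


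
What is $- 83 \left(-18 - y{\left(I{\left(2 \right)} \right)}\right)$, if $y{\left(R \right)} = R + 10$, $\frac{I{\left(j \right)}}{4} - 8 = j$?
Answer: $5644$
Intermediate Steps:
$I{\left(j \right)} = 32 + 4 j$
$y{\left(R \right)} = 10 + R$
$- 83 \left(-18 - y{\left(I{\left(2 \right)} \right)}\right) = - 83 \left(-18 - \left(10 + \left(32 + 4 \cdot 2\right)\right)\right) = - 83 \left(-18 - \left(10 + \left(32 + 8\right)\right)\right) = - 83 \left(-18 - \left(10 + 40\right)\right) = - 83 \left(-18 - 50\right) = \left(-83\right) \left(-68\right) = 5644$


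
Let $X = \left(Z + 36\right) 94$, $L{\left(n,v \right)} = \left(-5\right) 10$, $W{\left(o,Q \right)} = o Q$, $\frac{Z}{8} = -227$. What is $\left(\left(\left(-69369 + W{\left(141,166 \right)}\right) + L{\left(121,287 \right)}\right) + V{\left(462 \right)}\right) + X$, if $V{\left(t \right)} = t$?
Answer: $-212871$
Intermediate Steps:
$Z = -1816$ ($Z = 8 \left(-227\right) = -1816$)
$W{\left(o,Q \right)} = Q o$
$L{\left(n,v \right)} = -50$
$X = -167320$ ($X = \left(-1816 + 36\right) 94 = \left(-1780\right) 94 = -167320$)
$\left(\left(\left(-69369 + W{\left(141,166 \right)}\right) + L{\left(121,287 \right)}\right) + V{\left(462 \right)}\right) + X = \left(\left(\left(-69369 + 166 \cdot 141\right) - 50\right) + 462\right) - 167320 = \left(\left(\left(-69369 + 23406\right) - 50\right) + 462\right) - 167320 = \left(\left(-45963 - 50\right) + 462\right) - 167320 = \left(-46013 + 462\right) - 167320 = -45551 - 167320 = -212871$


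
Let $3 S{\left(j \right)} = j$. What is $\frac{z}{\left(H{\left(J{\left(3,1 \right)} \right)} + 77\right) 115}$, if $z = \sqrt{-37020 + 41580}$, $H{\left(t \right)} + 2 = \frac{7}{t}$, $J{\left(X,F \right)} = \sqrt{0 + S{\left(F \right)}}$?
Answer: $- \frac{14 \sqrt{95}}{104995} + \frac{10 \sqrt{285}}{20999} \approx 0.0067398$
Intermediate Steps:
$S{\left(j \right)} = \frac{j}{3}$
$J{\left(X,F \right)} = \frac{\sqrt{3} \sqrt{F}}{3}$ ($J{\left(X,F \right)} = \sqrt{0 + \frac{F}{3}} = \sqrt{\frac{F}{3}} = \frac{\sqrt{3} \sqrt{F}}{3}$)
$H{\left(t \right)} = -2 + \frac{7}{t}$
$z = 4 \sqrt{285}$ ($z = \sqrt{4560} = 4 \sqrt{285} \approx 67.528$)
$\frac{z}{\left(H{\left(J{\left(3,1 \right)} \right)} + 77\right) 115} = \frac{4 \sqrt{285}}{\left(\left(-2 + \frac{7}{\frac{1}{3} \sqrt{3} \sqrt{1}}\right) + 77\right) 115} = \frac{4 \sqrt{285}}{\left(\left(-2 + \frac{7}{\frac{1}{3} \sqrt{3} \cdot 1}\right) + 77\right) 115} = \frac{4 \sqrt{285}}{\left(\left(-2 + \frac{7}{\frac{1}{3} \sqrt{3}}\right) + 77\right) 115} = \frac{4 \sqrt{285}}{\left(\left(-2 + 7 \sqrt{3}\right) + 77\right) 115} = \frac{4 \sqrt{285}}{\left(75 + 7 \sqrt{3}\right) 115} = \frac{4 \sqrt{285}}{8625 + 805 \sqrt{3}}$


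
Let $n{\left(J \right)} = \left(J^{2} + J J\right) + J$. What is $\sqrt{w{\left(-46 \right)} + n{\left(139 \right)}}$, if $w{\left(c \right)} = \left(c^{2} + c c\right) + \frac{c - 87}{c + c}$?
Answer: $\frac{\sqrt{91018567}}{46} \approx 207.4$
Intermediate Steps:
$n{\left(J \right)} = J + 2 J^{2}$ ($n{\left(J \right)} = \left(J^{2} + J^{2}\right) + J = 2 J^{2} + J = J + 2 J^{2}$)
$w{\left(c \right)} = 2 c^{2} + \frac{-87 + c}{2 c}$ ($w{\left(c \right)} = \left(c^{2} + c^{2}\right) + \frac{-87 + c}{2 c} = 2 c^{2} + \left(-87 + c\right) \frac{1}{2 c} = 2 c^{2} + \frac{-87 + c}{2 c}$)
$\sqrt{w{\left(-46 \right)} + n{\left(139 \right)}} = \sqrt{\frac{-87 - 46 + 4 \left(-46\right)^{3}}{2 \left(-46\right)} + 139 \left(1 + 2 \cdot 139\right)} = \sqrt{\frac{1}{2} \left(- \frac{1}{46}\right) \left(-87 - 46 + 4 \left(-97336\right)\right) + 139 \left(1 + 278\right)} = \sqrt{\frac{1}{2} \left(- \frac{1}{46}\right) \left(-87 - 46 - 389344\right) + 139 \cdot 279} = \sqrt{\frac{1}{2} \left(- \frac{1}{46}\right) \left(-389477\right) + 38781} = \sqrt{\frac{389477}{92} + 38781} = \sqrt{\frac{3957329}{92}} = \frac{\sqrt{91018567}}{46}$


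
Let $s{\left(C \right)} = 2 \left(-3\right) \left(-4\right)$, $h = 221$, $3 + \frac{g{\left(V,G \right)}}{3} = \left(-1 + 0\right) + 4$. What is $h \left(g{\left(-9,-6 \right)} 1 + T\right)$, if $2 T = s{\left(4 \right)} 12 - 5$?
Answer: $\frac{62543}{2} \approx 31272.0$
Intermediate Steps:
$g{\left(V,G \right)} = 0$ ($g{\left(V,G \right)} = -9 + 3 \left(\left(-1 + 0\right) + 4\right) = -9 + 3 \left(-1 + 4\right) = -9 + 3 \cdot 3 = -9 + 9 = 0$)
$s{\left(C \right)} = 24$ ($s{\left(C \right)} = \left(-6\right) \left(-4\right) = 24$)
$T = \frac{283}{2}$ ($T = \frac{24 \cdot 12 - 5}{2} = \frac{288 - 5}{2} = \frac{1}{2} \cdot 283 = \frac{283}{2} \approx 141.5$)
$h \left(g{\left(-9,-6 \right)} 1 + T\right) = 221 \left(0 \cdot 1 + \frac{283}{2}\right) = 221 \left(0 + \frac{283}{2}\right) = 221 \cdot \frac{283}{2} = \frac{62543}{2}$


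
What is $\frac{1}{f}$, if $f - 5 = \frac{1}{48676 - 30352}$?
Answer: $\frac{18324}{91621} \approx 0.2$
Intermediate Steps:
$f = \frac{91621}{18324}$ ($f = 5 + \frac{1}{48676 - 30352} = 5 + \frac{1}{18324} = \frac{91621}{18324} \approx 5.0001$)
$\frac{1}{f} = \frac{1}{\frac{91621}{18324}} = \frac{18324}{91621}$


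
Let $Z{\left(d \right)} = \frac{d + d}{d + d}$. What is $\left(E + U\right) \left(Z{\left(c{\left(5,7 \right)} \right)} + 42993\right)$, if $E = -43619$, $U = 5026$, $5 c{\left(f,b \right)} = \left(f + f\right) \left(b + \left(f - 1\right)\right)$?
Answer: $-1659267442$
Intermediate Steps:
$c{\left(f,b \right)} = \frac{2 f \left(-1 + b + f\right)}{5}$ ($c{\left(f,b \right)} = \frac{\left(f + f\right) \left(b + \left(f - 1\right)\right)}{5} = \frac{2 f \left(b + \left(f - 1\right)\right)}{5} = \frac{2 f \left(b + \left(-1 + f\right)\right)}{5} = \frac{2 f \left(-1 + b + f\right)}{5}$)
$Z{\left(d \right)} = 1$ ($Z{\left(d \right)} = \frac{2 d}{2 d} = 2 d \frac{1}{2 d} = 1$)
$\left(E + U\right) \left(Z{\left(c{\left(5,7 \right)} \right)} + 42993\right) = \left(-43619 + 5026\right) \left(1 + 42993\right) = \left(-38593\right) 42994 = -1659267442$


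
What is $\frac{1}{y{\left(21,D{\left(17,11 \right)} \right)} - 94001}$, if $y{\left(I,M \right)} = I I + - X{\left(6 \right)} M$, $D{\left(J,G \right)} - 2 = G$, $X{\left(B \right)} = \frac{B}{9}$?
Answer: $- \frac{3}{280706} \approx -1.0687 \cdot 10^{-5}$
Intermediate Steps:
$X{\left(B \right)} = \frac{B}{9}$ ($X{\left(B \right)} = B \frac{1}{9} = \frac{B}{9}$)
$D{\left(J,G \right)} = 2 + G$
$y{\left(I,M \right)} = I^{2} - \frac{2 M}{3}$ ($y{\left(I,M \right)} = I I + - \frac{6}{9} M = I^{2} + \left(-1\right) \frac{2}{3} M = I^{2} - \frac{2 M}{3}$)
$\frac{1}{y{\left(21,D{\left(17,11 \right)} \right)} - 94001} = \frac{1}{\left(21^{2} - \frac{2 \left(2 + 11\right)}{3}\right) - 94001} = \frac{1}{\left(441 - \frac{26}{3}\right) - 94001} = \frac{1}{\frac{1297}{3} - 94001} = \frac{1}{- \frac{280706}{3}} = - \frac{3}{280706}$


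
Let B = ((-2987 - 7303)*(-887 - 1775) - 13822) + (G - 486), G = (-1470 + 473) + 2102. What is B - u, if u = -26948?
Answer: 27405725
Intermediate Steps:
G = 1105 (G = -997 + 2102 = 1105)
B = 27378777 (B = ((-2987 - 7303)*(-887 - 1775) - 13822) + (1105 - 486) = (-10290*(-2662) - 13822) + 619 = (27391980 - 13822) + 619 = 27378158 + 619 = 27378777)
B - u = 27378777 - 1*(-26948) = 27378777 + 26948 = 27405725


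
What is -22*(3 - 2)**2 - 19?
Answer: -41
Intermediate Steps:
-22*(3 - 2)**2 - 19 = -22*1**2 - 19 = -22*1 - 19 = -22 - 19 = -41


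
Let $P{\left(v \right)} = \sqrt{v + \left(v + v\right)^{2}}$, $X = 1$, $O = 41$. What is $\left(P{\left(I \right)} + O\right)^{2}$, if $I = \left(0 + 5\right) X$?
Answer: $\left(41 + \sqrt{105}\right)^{2} \approx 2626.3$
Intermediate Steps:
$I = 5$ ($I = \left(0 + 5\right) 1 = 5 \cdot 1 = 5$)
$P{\left(v \right)} = \sqrt{v + 4 v^{2}}$ ($P{\left(v \right)} = \sqrt{v + \left(2 v\right)^{2}} = \sqrt{v + 4 v^{2}}$)
$\left(P{\left(I \right)} + O\right)^{2} = \left(\sqrt{5 \left(1 + 4 \cdot 5\right)} + 41\right)^{2} = \left(\sqrt{5 \left(1 + 20\right)} + 41\right)^{2} = \left(\sqrt{5 \cdot 21} + 41\right)^{2} = \left(\sqrt{105} + 41\right)^{2} = \left(41 + \sqrt{105}\right)^{2}$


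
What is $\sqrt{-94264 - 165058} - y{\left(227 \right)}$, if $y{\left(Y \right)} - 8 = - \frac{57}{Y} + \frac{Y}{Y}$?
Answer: $- \frac{1986}{227} + i \sqrt{259322} \approx -8.7489 + 509.24 i$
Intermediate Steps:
$y{\left(Y \right)} = 9 - \frac{57}{Y}$ ($y{\left(Y \right)} = 8 - \left(\frac{57}{Y} - \frac{Y}{Y}\right) = 8 + \left(- \frac{57}{Y} + 1\right) = 8 + \left(1 - \frac{57}{Y}\right) = 9 - \frac{57}{Y}$)
$\sqrt{-94264 - 165058} - y{\left(227 \right)} = \sqrt{-94264 - 165058} - \left(9 - \frac{57}{227}\right) = \sqrt{-259322} - \left(9 - \frac{57}{227}\right) = i \sqrt{259322} - \left(9 - \frac{57}{227}\right) = i \sqrt{259322} - \frac{1986}{227} = - \frac{1986}{227} + i \sqrt{259322}$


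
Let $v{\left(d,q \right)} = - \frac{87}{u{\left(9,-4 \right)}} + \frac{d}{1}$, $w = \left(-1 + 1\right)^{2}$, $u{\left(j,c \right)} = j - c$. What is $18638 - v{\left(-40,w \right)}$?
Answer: $\frac{242901}{13} \approx 18685.0$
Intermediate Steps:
$w = 0$ ($w = 0^{2} = 0$)
$v{\left(d,q \right)} = - \frac{87}{13} + d$ ($v{\left(d,q \right)} = - \frac{87}{9 - -4} + \frac{d}{1} = - \frac{87}{9 + 4} + d 1 = - \frac{87}{13} + d$)
$18638 - v{\left(-40,w \right)} = 18638 - \left(- \frac{87}{13} - 40\right) = 18638 - - \frac{607}{13} = 18638 + \frac{607}{13} = \frac{242901}{13}$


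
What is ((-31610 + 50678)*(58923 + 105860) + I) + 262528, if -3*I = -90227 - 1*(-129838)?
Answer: 9426994705/3 ≈ 3.1423e+9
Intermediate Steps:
I = -39611/3 (I = -(-90227 - 1*(-129838))/3 = -(-90227 + 129838)/3 = -⅓*39611 = -39611/3 ≈ -13204.)
((-31610 + 50678)*(58923 + 105860) + I) + 262528 = ((-31610 + 50678)*(58923 + 105860) - 39611/3) + 262528 = (19068*164783 - 39611/3) + 262528 = (3142082244 - 39611/3) + 262528 = 9426207121/3 + 262528 = 9426994705/3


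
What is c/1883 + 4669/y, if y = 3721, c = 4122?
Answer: 24129689/7006643 ≈ 3.4438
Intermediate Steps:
c/1883 + 4669/y = 4122/1883 + 4669/3721 = 24129689/7006643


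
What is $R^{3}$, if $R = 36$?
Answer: $46656$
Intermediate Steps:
$R^{3} = 36^{3} = 46656$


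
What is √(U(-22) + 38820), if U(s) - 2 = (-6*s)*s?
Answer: √35918 ≈ 189.52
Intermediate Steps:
U(s) = 2 - 6*s² (U(s) = 2 + (-6*s)*s = 2 - 6*s²)
√(U(-22) + 38820) = √((2 - 6*(-22)²) + 38820) = √((2 - 6*484) + 38820) = √((2 - 2904) + 38820) = √(-2902 + 38820) = √35918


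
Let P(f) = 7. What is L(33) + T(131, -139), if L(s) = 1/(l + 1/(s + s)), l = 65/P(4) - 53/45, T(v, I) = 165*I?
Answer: -1291073025/56293 ≈ -22935.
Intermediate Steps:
l = 2554/315 (l = 65/7 - 53/45 = 2554/315 ≈ 8.1079)
L(s) = 1/(2554/315 + 1/(2*s)) (L(s) = 1/(2554/315 + 1/(s + s)) = 1/(2554/315 + 1/(2*s)))
L(33) + T(131, -139) = 630*33/(315 + 5108*33) + 165*(-139) = 630*33/(315 + 168564) - 22935 = 630*33/168879 - 22935 = 630*33*(1/168879) - 22935 = 6930/56293 - 22935 = -1291073025/56293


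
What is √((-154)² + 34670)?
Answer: √58386 ≈ 241.63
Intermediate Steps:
√((-154)² + 34670) = √(23716 + 34670) = √58386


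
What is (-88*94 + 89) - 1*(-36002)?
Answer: 27819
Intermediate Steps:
(-88*94 + 89) - 1*(-36002) = (-8272 + 89) + 36002 = -8183 + 36002 = 27819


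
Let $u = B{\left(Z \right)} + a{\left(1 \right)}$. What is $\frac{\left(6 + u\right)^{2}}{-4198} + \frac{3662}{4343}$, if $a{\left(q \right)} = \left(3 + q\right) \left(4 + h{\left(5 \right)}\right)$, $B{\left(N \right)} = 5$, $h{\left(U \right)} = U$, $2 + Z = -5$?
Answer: $\frac{5779389}{18231914} \approx 0.31699$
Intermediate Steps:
$Z = -7$ ($Z = -2 - 5 = -7$)
$a{\left(q \right)} = 27 + 9 q$ ($a{\left(q \right)} = \left(3 + q\right) \left(4 + 5\right) = \left(3 + q\right) 9 = 27 + 9 q$)
$u = 41$ ($u = 5 + \left(27 + 9 \cdot 1\right) = 5 + \left(27 + 9\right) = 5 + 36 = 41$)
$\frac{\left(6 + u\right)^{2}}{-4198} + \frac{3662}{4343} = \frac{\left(6 + 41\right)^{2}}{-4198} + \frac{3662}{4343} = 47^{2} \left(- \frac{1}{4198}\right) + 3662 \cdot \frac{1}{4343} = 2209 \left(- \frac{1}{4198}\right) + \frac{3662}{4343} = - \frac{2209}{4198} + \frac{3662}{4343} = \frac{5779389}{18231914}$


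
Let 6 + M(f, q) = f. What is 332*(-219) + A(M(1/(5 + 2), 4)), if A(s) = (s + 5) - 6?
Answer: -509004/7 ≈ -72715.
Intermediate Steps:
M(f, q) = -6 + f
A(s) = -1 + s (A(s) = (5 + s) - 6 = -1 + s)
332*(-219) + A(M(1/(5 + 2), 4)) = 332*(-219) + (-1 + (-6 + 1/(5 + 2))) = -72708 + (-1 + (-6 + 1/7)) = -72708 + (-1 + (-6 + ⅐)) = -72708 + (-1 - 41/7) = -72708 - 48/7 = -509004/7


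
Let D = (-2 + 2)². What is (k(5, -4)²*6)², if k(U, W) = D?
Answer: 0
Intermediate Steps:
D = 0 (D = 0² = 0)
k(U, W) = 0
(k(5, -4)²*6)² = (0²*6)² = (0*6)² = 0² = 0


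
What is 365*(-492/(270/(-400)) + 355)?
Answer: 3560575/9 ≈ 3.9562e+5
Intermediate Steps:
365*(-492/(270/(-400)) + 355) = 365*(-492/(270*(-1/400)) + 355) = 365*(-492/(-27/40) + 355) = 365*(-492*(-40/27) + 355) = 365*(6560/9 + 355) = 365*(9755/9) = 3560575/9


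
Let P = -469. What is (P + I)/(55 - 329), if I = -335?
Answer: 402/137 ≈ 2.9343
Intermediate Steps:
(P + I)/(55 - 329) = (-469 - 335)/(55 - 329) = -804/(-274) = -804*(-1/274) = 402/137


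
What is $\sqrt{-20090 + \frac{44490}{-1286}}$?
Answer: $\frac{i \sqrt{8320493945}}{643} \approx 141.86 i$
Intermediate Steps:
$\sqrt{-20090 + \frac{44490}{-1286}} = \sqrt{-20090 + 44490 \left(- \frac{1}{1286}\right)} = \sqrt{-20090 - \frac{22245}{643}} = \sqrt{- \frac{12940115}{643}} = \frac{i \sqrt{8320493945}}{643}$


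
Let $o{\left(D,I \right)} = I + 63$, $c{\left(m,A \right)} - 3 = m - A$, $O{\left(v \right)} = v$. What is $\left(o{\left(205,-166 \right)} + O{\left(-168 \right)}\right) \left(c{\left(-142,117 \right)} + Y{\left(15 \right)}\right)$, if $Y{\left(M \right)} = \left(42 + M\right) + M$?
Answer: $49864$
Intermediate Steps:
$c{\left(m,A \right)} = 3 + m - A$ ($c{\left(m,A \right)} = 3 - \left(A - m\right) = 3 + m - A$)
$Y{\left(M \right)} = 42 + 2 M$
$o{\left(D,I \right)} = 63 + I$
$\left(o{\left(205,-166 \right)} + O{\left(-168 \right)}\right) \left(c{\left(-142,117 \right)} + Y{\left(15 \right)}\right) = \left(\left(63 - 166\right) - 168\right) \left(\left(3 - 142 - 117\right) + \left(42 + 2 \cdot 15\right)\right) = \left(-103 - 168\right) \left(\left(3 - 142 - 117\right) + \left(42 + 30\right)\right) = - 271 \left(-256 + 72\right) = \left(-271\right) \left(-184\right) = 49864$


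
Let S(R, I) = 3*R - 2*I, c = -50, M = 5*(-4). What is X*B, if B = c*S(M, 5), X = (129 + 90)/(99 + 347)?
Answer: 383250/223 ≈ 1718.6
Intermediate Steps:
M = -20
S(R, I) = -2*I + 3*R
X = 219/446 ≈ 0.49103
B = 3500 (B = -50*(-2*5 + 3*(-20)) = -50*(-10 - 60) = -50*(-70) = 3500)
X*B = (219/446)*3500 = 383250/223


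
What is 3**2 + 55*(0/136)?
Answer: 9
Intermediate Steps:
3**2 + 55*(0/136) = 9 + 55*(0*(1/136)) = 9 + 55*0 = 9 + 0 = 9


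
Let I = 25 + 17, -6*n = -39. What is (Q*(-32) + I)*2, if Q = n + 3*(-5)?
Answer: 628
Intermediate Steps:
n = 13/2 (n = -⅙*(-39) = 13/2 ≈ 6.5000)
Q = -17/2 (Q = 13/2 + 3*(-5) = 13/2 - 15 = -17/2 ≈ -8.5000)
I = 42
(Q*(-32) + I)*2 = (-17/2*(-32) + 42)*2 = (272 + 42)*2 = 314*2 = 628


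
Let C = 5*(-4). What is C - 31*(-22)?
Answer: 662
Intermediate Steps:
C = -20
C - 31*(-22) = -20 - 31*(-22) = -20 + 682 = 662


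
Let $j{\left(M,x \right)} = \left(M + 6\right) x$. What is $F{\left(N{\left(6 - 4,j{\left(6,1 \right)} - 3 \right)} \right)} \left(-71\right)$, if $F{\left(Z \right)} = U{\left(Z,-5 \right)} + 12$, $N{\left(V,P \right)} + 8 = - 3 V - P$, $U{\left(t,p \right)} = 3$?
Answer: $-1065$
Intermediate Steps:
$j{\left(M,x \right)} = x \left(6 + M\right)$ ($j{\left(M,x \right)} = \left(6 + M\right) x = x \left(6 + M\right)$)
$N{\left(V,P \right)} = -8 - P - 3 V$ ($N{\left(V,P \right)} = -8 - \left(P + 3 V\right) = -8 - P - 3 V$)
$F{\left(Z \right)} = 15$ ($F{\left(Z \right)} = 3 + 12 = 15$)
$F{\left(N{\left(6 - 4,j{\left(6,1 \right)} - 3 \right)} \right)} \left(-71\right) = 15 \left(-71\right) = -1065$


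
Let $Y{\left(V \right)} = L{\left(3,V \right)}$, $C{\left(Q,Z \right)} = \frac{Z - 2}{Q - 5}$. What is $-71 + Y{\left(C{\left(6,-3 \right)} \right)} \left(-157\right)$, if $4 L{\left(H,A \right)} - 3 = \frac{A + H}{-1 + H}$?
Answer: $- \frac{299}{2} \approx -149.5$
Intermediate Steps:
$C{\left(Q,Z \right)} = \frac{-2 + Z}{-5 + Q}$
$L{\left(H,A \right)} = \frac{3}{4} + \frac{A + H}{4 \left(-1 + H\right)}$ ($L{\left(H,A \right)} = \frac{3}{4} + \frac{\left(A + H\right) \frac{1}{-1 + H}}{4} = \frac{3}{4} + \frac{\frac{1}{-1 + H} \left(A + H\right)}{4} = \frac{3}{4} + \frac{A + H}{4 \left(-1 + H\right)}$)
$Y{\left(V \right)} = \frac{9}{8} + \frac{V}{8}$ ($Y{\left(V \right)} = \frac{-3 + V + 4 \cdot 3}{4 \left(-1 + 3\right)} = \frac{-3 + V + 12}{4 \cdot 2} = \frac{1}{4} \cdot \frac{1}{2} \left(9 + V\right) = \frac{9}{8} + \frac{V}{8}$)
$-71 + Y{\left(C{\left(6,-3 \right)} \right)} \left(-157\right) = -71 + \left(\frac{9}{8} + \frac{\frac{1}{-5 + 6} \left(-2 - 3\right)}{8}\right) \left(-157\right) = -71 + \left(\frac{9}{8} + \frac{1^{-1} \left(-5\right)}{8}\right) \left(-157\right) = -71 + \left(\frac{9}{8} + \frac{1 \left(-5\right)}{8}\right) \left(-157\right) = -71 + \left(\frac{9}{8} + \frac{1}{8} \left(-5\right)\right) \left(-157\right) = -71 + \left(\frac{9}{8} - \frac{5}{8}\right) \left(-157\right) = -71 + \frac{1}{2} \left(-157\right) = -71 - \frac{157}{2} = - \frac{299}{2}$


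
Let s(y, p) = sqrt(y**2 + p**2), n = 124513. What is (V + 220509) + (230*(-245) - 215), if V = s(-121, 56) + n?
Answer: 288457 + sqrt(17777) ≈ 2.8859e+5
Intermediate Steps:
s(y, p) = sqrt(p**2 + y**2)
V = 124513 + sqrt(17777) (V = sqrt(56**2 + (-121)**2) + 124513 = sqrt(3136 + 14641) + 124513 = sqrt(17777) + 124513 = 124513 + sqrt(17777) ≈ 1.2465e+5)
(V + 220509) + (230*(-245) - 215) = ((124513 + sqrt(17777)) + 220509) + (230*(-245) - 215) = (345022 + sqrt(17777)) + (-56350 - 215) = (345022 + sqrt(17777)) - 56565 = 288457 + sqrt(17777)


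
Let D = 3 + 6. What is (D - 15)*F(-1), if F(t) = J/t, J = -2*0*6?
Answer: 0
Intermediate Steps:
D = 9
J = 0 (J = 0*6 = 0)
F(t) = 0 (F(t) = 0/t = 0)
(D - 15)*F(-1) = (9 - 15)*0 = -6*0 = 0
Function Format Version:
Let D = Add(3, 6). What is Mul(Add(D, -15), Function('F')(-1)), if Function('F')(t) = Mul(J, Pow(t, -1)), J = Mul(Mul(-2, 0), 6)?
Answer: 0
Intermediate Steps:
D = 9
J = 0 (J = Mul(0, 6) = 0)
Function('F')(t) = 0 (Function('F')(t) = Mul(0, Pow(t, -1)) = 0)
Mul(Add(D, -15), Function('F')(-1)) = Mul(Add(9, -15), 0) = Mul(-6, 0) = 0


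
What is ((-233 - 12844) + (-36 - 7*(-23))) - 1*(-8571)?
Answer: -4381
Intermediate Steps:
((-233 - 12844) + (-36 - 7*(-23))) - 1*(-8571) = (-13077 + (-36 + 161)) + 8571 = (-13077 + 125) + 8571 = -12952 + 8571 = -4381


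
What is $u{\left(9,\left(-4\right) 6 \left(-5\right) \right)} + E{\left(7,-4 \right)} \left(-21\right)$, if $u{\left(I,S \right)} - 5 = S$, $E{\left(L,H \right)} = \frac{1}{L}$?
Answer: $122$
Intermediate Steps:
$u{\left(I,S \right)} = 5 + S$
$u{\left(9,\left(-4\right) 6 \left(-5\right) \right)} + E{\left(7,-4 \right)} \left(-21\right) = \left(5 + \left(-4\right) 6 \left(-5\right)\right) + \frac{1}{7} \left(-21\right) = \left(5 - -120\right) + \frac{1}{7} \left(-21\right) = \left(5 + 120\right) - 3 = 125 - 3 = 122$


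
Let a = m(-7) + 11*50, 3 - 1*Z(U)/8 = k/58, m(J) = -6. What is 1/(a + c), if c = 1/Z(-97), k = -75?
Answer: 996/541853 ≈ 0.0018381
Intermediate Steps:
Z(U) = 996/29 (Z(U) = 24 - (-600)/58 = 24 - 8*(-75/58) = 24 + 300/29 = 996/29)
a = 544 (a = -6 + 11*50 = -6 + 550 = 544)
c = 29/996 (c = 1/(996/29) = 29/996 ≈ 0.029116)
1/(a + c) = 1/(544 + 29/996) = 1/(541853/996) = 996/541853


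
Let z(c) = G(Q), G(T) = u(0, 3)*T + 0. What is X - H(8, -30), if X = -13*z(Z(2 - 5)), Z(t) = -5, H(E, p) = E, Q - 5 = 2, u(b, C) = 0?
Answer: -8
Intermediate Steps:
Q = 7 (Q = 5 + 2 = 7)
G(T) = 0 (G(T) = 0*T + 0 = 0 + 0 = 0)
z(c) = 0
X = 0 (X = -13*0 = 0)
X - H(8, -30) = 0 - 1*8 = 0 - 8 = -8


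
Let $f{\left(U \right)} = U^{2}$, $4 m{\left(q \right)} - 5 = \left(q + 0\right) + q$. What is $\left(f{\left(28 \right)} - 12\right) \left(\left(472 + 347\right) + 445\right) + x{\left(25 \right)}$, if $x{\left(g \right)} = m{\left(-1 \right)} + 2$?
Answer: $\frac{3903243}{4} \approx 9.7581 \cdot 10^{5}$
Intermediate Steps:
$m{\left(q \right)} = \frac{5}{4} + \frac{q}{2}$ ($m{\left(q \right)} = \frac{5}{4} + \frac{\left(q + 0\right) + q}{4} = \frac{5}{4} + \frac{q + q}{4} = \frac{5}{4} + \frac{2 q}{4} = \frac{5}{4} + \frac{q}{2}$)
$x{\left(g \right)} = \frac{11}{4}$ ($x{\left(g \right)} = \left(\frac{5}{4} + \frac{1}{2} \left(-1\right)\right) + 2 = \left(\frac{5}{4} - \frac{1}{2}\right) + 2 = \frac{3}{4} + 2 = \frac{11}{4}$)
$\left(f{\left(28 \right)} - 12\right) \left(\left(472 + 347\right) + 445\right) + x{\left(25 \right)} = \left(28^{2} - 12\right) \left(\left(472 + 347\right) + 445\right) + \frac{11}{4} = \left(784 - 12\right) \left(819 + 445\right) + \frac{11}{4} = 772 \cdot 1264 + \frac{11}{4} = 975808 + \frac{11}{4} = \frac{3903243}{4}$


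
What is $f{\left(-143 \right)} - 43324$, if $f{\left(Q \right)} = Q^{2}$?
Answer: $-22875$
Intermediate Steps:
$f{\left(-143 \right)} - 43324 = \left(-143\right)^{2} - 43324 = 20449 - 43324 = -22875$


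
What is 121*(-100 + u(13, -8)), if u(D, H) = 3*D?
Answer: -7381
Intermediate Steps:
121*(-100 + u(13, -8)) = 121*(-100 + 3*13) = 121*(-100 + 39) = 121*(-61) = -7381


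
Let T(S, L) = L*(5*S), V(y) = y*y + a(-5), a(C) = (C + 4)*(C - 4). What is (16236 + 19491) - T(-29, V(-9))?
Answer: 48777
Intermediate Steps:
a(C) = (-4 + C)*(4 + C) (a(C) = (4 + C)*(-4 + C) = (-4 + C)*(4 + C))
V(y) = 9 + y**2 (V(y) = y*y + (-16 + (-5)**2) = y**2 + (-16 + 25) = y**2 + 9 = 9 + y**2)
T(S, L) = 5*L*S
(16236 + 19491) - T(-29, V(-9)) = (16236 + 19491) - 5*(9 + (-9)**2)*(-29) = 35727 - 5*(9 + 81)*(-29) = 35727 - 5*90*(-29) = 35727 - 1*(-13050) = 35727 + 13050 = 48777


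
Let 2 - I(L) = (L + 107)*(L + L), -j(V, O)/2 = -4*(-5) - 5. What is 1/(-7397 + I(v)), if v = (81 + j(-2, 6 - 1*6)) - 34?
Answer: -1/11611 ≈ -8.6125e-5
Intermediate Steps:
j(V, O) = -30 (j(V, O) = -2*(-4*(-5) - 5) = -2*(20 - 5) = -2*15 = -30)
v = 17 (v = (81 - 30) - 34 = 51 - 34 = 17)
I(L) = 2 - 2*L*(107 + L) (I(L) = 2 - (L + 107)*(L + L) = 2 - (107 + L)*2*L = 2 - 2*L*(107 + L))
1/(-7397 + I(v)) = 1/(-7397 + (2 - 214*17 - 2*17²)) = 1/(-7397 + (2 - 3638 - 2*289)) = 1/(-7397 + (2 - 3638 - 578)) = 1/(-7397 - 4214) = 1/(-11611) = -1/11611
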